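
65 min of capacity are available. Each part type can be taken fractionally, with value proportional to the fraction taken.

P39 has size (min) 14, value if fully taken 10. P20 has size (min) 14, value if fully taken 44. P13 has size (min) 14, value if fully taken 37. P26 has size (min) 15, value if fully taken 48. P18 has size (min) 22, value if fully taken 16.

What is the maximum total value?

Rank by value-to-size ratio: P26 48/15≈3.2, P20 44/14≈3.14, P13 37/14≈2.64, P18 16/22≈0.727, P39 10/14≈0.714.
Take all of P26 (15 min, value 48) → 50 min left.
All 14 min of P20 fit (value 44) → 36 remain.
Take all of P13 (14 min, value 37) → 22 min left.
P18: take in full, 22 min for value 16 → 0 left.
Total value = 145.

145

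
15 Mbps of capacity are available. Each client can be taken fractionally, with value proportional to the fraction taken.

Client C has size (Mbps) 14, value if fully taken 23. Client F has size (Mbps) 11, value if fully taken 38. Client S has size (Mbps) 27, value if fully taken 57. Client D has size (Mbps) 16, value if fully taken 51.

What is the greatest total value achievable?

50.75

Rank by value-to-size ratio: Client F 38/11≈3.45, Client D 51/16≈3.19, Client S 57/27≈2.11, Client C 23/14≈1.64.
All 11 Mbps of Client F fit (value 38) → 4 remain.
4 Mbps left: a 4/16 share of Client D gives 51×4/16 = 12.75.
Total value = 50.75.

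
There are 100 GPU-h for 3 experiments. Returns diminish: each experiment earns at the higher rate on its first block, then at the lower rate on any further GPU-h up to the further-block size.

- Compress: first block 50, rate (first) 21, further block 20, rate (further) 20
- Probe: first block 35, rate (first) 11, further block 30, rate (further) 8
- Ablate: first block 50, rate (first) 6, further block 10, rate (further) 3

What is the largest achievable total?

1780

Rank every tier by rate: Compress/tier1 21 > Compress/tier2 20 > Probe/tier1 11 > Probe/tier2 8 > Ablate/tier1 6 > Ablate/tier2 3.
Compress/tier1 (21): +50 → 50 left.
Compress tier2 at 20: fill all 20 → 30 left.
Probe/tier1: +30 of 35 at 11; pool empty.
Total = 21×50 + 20×20 + 11×30 = 1780.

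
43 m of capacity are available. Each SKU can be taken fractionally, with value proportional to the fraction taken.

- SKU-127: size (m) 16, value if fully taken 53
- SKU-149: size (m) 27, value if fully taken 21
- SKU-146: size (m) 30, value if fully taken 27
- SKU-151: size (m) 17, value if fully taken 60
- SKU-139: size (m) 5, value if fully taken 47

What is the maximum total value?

Best value per unit of size first: SKU-139 47/5≈9.4, SKU-151 60/17≈3.53, SKU-127 53/16≈3.31, SKU-146 27/30≈0.9, SKU-149 21/27≈0.778.
Take all of SKU-139 (5 m, value 47) → 38 m left.
Take all of SKU-151 (17 m, value 60) → 21 m left.
SKU-127: take in full, 16 m for value 53 → 5 left.
Only 5 m remain; take 5/30 of SKU-146 for value 27×5/30 = 4.5.
Total value = 164.5.

164.5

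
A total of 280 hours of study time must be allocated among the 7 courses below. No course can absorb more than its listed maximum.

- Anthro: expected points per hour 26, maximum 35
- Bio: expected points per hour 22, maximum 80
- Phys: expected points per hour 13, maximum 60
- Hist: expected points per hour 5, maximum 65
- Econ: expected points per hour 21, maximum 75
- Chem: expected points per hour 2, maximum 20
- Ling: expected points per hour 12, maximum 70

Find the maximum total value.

Order the courses by expected points per hour: Anthro 26 > Bio 22 > Econ 21 > Phys 13 > Ling 12 > Hist 5 > Chem 2.
Anthro: +35 to 35 (cap) ; 245 left.
Bio: +80 to 80 (cap) ; 165 left.
Econ: +75 to 75 (cap) ; 90 left.
Phys: +60 to 60 (cap) ; 30 left.
Only 30 left; Ling takes them to reach 30.
Total = 26×35 + 22×80 + 13×60 + 21×75 + 12×30 = 5385.

5385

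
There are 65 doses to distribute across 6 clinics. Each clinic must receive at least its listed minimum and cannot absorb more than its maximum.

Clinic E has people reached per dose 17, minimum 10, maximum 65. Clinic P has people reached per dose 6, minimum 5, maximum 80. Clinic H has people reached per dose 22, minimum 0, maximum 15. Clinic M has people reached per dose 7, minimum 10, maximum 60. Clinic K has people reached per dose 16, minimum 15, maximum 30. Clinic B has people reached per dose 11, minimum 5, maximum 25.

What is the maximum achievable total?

980

Meeting every minimum uses 10+5+0+10+15+5 = 45 doses, leaving 20.
Order the clinics by people reached per dose: Clinic H 22 > Clinic E 17 > Clinic K 16 > Clinic B 11 > Clinic M 7 > Clinic P 6.
Clinic H: +15 to 15 (cap) — 5 left.
Clinic E has room for 55 more but only 5 remain, so it gets 15.
Total = 17×15 + 6×5 + 22×15 + 7×10 + 16×15 + 11×5 = 980.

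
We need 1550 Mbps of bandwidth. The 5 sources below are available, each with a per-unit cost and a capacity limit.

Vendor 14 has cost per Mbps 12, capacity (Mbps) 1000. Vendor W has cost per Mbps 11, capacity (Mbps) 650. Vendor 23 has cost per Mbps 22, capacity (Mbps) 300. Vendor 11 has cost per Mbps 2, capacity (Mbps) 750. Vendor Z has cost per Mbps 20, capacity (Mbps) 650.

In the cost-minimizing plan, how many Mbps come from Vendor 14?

Cheapest first:
Take 750 from Vendor 11 at 2 ; need 800 more.
Take 650 from Vendor W at 11 ; need 150 more.
Vendor 14 at 12: take 150 of its 1000 ; requirement met.
Vendor Z, Vendor 23: unused.

150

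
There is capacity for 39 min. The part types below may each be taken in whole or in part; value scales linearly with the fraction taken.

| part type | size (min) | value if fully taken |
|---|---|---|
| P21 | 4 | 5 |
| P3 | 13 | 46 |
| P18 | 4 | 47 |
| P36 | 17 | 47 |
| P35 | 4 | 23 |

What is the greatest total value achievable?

164.25

Best value per unit of size first: P18 47/4≈11.8, P35 23/4≈5.75, P3 46/13≈3.54, P36 47/17≈2.76, P21 5/4≈1.25.
P18: take in full, 4 min for value 47 → 35 left.
Take all of P35 (4 min, value 23) → 31 min left.
Take all of P3 (13 min, value 46) → 18 min left.
P36: take in full, 17 min for value 47 → 1 left.
Only 1 min remain; take 1/4 of P21 for value 5×1/4 = 1.25.
Total value = 164.25.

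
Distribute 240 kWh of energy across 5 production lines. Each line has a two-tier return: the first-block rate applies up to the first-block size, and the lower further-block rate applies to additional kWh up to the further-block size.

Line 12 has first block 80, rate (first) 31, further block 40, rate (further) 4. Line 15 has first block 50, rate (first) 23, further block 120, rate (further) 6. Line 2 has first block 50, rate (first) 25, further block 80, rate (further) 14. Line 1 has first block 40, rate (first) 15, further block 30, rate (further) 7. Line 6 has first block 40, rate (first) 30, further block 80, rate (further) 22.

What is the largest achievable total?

6520

Rank every tier by rate: Line 12/first 31 > Line 6/first 30 > Line 2/first 25 > Line 15/first 23 > Line 6/second 22 > Line 1/first 15 > Line 2/second 14 > Line 1/second 7 > Line 15/second 6 > Line 12/second 4.
Fill Line 12 first block (80 at 31) ; 160 left.
Line 6 first at 30: fill all 40 ; 120 left.
Line 2/first (25): +50 ; 70 left.
Fill Line 15 first block (50 at 23) ; 20 left.
Line 6/second: +20 of 80 at 22; pool empty.
Total = 31×80 + 30×40 + 25×50 + 23×50 + 22×20 = 6520.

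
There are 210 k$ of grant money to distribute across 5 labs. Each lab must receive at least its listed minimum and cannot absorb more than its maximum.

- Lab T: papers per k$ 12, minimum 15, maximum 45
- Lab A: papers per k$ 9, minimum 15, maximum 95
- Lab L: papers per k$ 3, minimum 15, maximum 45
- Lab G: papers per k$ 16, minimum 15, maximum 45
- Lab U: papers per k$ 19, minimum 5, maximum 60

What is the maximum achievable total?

Meeting every minimum uses 15+15+15+15+5 = 65 k$, leaving 145.
Rank by papers per k$: Lab U 19 > Lab G 16 > Lab T 12 > Lab A 9 > Lab L 3.
Lab U takes 55 more to reach its cap of 60 ; 90 left.
Lab G: +30 to 45 (cap) ; 60 left.
Lab T takes 30 more to reach its cap of 45 ; 30 left.
Lab A has room for 80 more but only 30 remain, so it gets 45.
Total = 12×45 + 9×45 + 3×15 + 16×45 + 19×60 = 2850.

2850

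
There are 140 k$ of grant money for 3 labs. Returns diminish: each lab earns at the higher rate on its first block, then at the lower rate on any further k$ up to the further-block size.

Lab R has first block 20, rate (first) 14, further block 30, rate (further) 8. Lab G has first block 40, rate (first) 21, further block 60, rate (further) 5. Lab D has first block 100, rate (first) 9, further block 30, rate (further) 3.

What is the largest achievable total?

Order all 6 blocks by rate: Lab G/tier1 21 > Lab R/tier1 14 > Lab D/tier1 9 > Lab R/tier2 8 > Lab G/tier2 5 > Lab D/tier2 3.
Lab G tier1 at 21: fill all 40 ; 100 left.
Fill Lab R tier1 block (20 at 14) ; 80 left.
80 remain; put them into Lab D tier1 at 9.
Total = 21×40 + 14×20 + 9×80 = 1840.

1840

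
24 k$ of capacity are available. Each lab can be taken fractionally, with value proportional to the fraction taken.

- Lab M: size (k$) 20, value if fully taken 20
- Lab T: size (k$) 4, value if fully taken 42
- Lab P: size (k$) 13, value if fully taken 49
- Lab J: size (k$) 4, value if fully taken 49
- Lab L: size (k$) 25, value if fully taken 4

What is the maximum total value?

Best value per unit of size first: Lab J 49/4≈12.2, Lab T 42/4≈10.5, Lab P 49/13≈3.77, Lab M 20/20≈1, Lab L 4/25≈0.16.
Lab J: take in full, 4 k$ for value 49 ; 20 left.
Take all of Lab T (4 k$, value 42) ; 16 k$ left.
Lab P: take in full, 13 k$ for value 49 ; 3 left.
Fill the last 3 k$ with part of Lab M: 3/20 of it earns 3.
Total value = 143.

143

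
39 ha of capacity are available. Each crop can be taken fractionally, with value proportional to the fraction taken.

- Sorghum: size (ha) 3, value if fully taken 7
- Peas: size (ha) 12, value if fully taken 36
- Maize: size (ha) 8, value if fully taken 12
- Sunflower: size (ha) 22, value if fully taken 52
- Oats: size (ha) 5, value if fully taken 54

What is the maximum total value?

Rank by value-to-size ratio: Oats 54/5≈10.8, Peas 36/12≈3, Sunflower 52/22≈2.36, Sorghum 7/3≈2.33, Maize 12/8≈1.5.
All 5 ha of Oats fit (value 54) → 34 remain.
All 12 ha of Peas fit (value 36) → 22 remain.
All 22 ha of Sunflower fit (value 52) → 0 remain.
Total value = 142.

142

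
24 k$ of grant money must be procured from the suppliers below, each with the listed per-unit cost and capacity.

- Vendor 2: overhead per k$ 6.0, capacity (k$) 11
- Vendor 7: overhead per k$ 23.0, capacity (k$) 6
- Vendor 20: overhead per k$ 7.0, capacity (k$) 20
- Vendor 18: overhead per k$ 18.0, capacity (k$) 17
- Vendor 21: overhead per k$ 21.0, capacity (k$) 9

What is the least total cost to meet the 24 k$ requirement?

157

Fill from the cheapest supplier first.
Take 11 from Vendor 2 at 6.0 ; need 13 more.
Take 13 from Vendor 20 at 7.0 to finish.
Vendor 18, Vendor 21, Vendor 7: unused.
Cost = 11×6.0 + 13×7.0 = 157.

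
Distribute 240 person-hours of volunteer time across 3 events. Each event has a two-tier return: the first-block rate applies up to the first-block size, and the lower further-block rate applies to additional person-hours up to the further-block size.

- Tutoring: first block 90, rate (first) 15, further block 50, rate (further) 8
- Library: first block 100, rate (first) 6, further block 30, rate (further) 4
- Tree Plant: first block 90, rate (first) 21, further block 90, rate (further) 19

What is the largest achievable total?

4500

Rank every tier by rate: Tree Plant/T1 21 > Tree Plant/T2 19 > Tutoring/T1 15 > Tutoring/T2 8 > Library/T1 6 > Library/T2 4.
Tree Plant T1 at 21: fill all 90 ; 150 left.
Tree Plant T2 at 19: fill all 90 ; 60 left.
60 remain; put them into Tutoring T1 at 15.
Total = 21×90 + 19×90 + 15×60 = 4500.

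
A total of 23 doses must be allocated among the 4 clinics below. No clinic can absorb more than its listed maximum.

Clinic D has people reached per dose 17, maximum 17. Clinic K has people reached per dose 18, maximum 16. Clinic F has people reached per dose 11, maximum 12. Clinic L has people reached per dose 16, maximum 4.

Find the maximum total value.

Order the clinics by people reached per dose: Clinic K 18 > Clinic D 17 > Clinic L 16 > Clinic F 11.
Clinic K takes 16 to reach its cap of 16 ; 7 left.
Only 7 left; Clinic D takes them to reach 7.
Total = 17×7 + 18×16 = 407.

407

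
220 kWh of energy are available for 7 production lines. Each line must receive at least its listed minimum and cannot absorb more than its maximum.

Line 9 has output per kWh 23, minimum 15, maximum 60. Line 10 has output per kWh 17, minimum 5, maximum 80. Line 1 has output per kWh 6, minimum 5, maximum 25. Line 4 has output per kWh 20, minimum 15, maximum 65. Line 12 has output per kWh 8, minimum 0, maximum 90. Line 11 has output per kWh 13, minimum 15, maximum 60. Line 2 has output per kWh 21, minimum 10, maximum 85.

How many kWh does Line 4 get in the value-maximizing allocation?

Meeting every minimum uses 15+5+5+15+0+15+10 = 65 kWh, leaving 155.
Highest output per kWh first: Line 9 23 > Line 2 21 > Line 4 20 > Line 10 17 > Line 11 13 > Line 12 8 > Line 1 6.
Line 9: +45 to 60 (cap) → 110 left.
Line 2: +75 to 85 (cap) → 35 left.
Line 4: +35 (room for 50) → 50. Pool exhausted.

50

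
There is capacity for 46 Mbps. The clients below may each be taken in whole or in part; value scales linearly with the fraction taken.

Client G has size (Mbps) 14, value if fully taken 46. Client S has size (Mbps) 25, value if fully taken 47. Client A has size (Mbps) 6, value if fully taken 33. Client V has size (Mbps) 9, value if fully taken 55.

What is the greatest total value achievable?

165.96

Sort by value density: Client V 55/9≈6.11, Client A 33/6≈5.5, Client G 46/14≈3.29, Client S 47/25≈1.88.
Take all of Client V (9 Mbps, value 55) — 37 Mbps left.
All 6 Mbps of Client A fit (value 33) — 31 remain.
All 14 Mbps of Client G fit (value 46) — 17 remain.
17 Mbps left: a 17/25 share of Client S gives 47×17/25 = 31.96.
Total value = 165.96.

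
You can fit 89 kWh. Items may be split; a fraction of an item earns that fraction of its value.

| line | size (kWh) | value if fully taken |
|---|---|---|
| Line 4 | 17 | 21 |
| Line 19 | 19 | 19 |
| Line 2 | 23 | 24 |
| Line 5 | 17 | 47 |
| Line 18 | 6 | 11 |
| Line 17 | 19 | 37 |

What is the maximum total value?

Best value per unit of size first: Line 5 47/17≈2.76, Line 17 37/19≈1.95, Line 18 11/6≈1.83, Line 4 21/17≈1.24, Line 2 24/23≈1.04, Line 19 19/19≈1.
Take all of Line 5 (17 kWh, value 47) — 72 kWh left.
Take all of Line 17 (19 kWh, value 37) — 53 kWh left.
All 6 kWh of Line 18 fit (value 11) — 47 remain.
Line 4: take in full, 17 kWh for value 21 — 30 left.
All 23 kWh of Line 2 fit (value 24) — 7 remain.
Only 7 kWh remain; take 7/19 of Line 19 for value 19×7/19 = 7.
Total value = 147.

147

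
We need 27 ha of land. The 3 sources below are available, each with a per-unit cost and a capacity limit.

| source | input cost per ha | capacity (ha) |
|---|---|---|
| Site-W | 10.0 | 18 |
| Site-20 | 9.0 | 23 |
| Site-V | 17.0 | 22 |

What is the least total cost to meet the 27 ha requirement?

247

Use sources in increasing cost order.
Site-20 at 9.0: take all 23 ha — 4 still needed.
Take 4 from Site-W at 10.0 to finish.
Site-V: unused.
Cost = 23×9.0 + 4×10.0 = 247.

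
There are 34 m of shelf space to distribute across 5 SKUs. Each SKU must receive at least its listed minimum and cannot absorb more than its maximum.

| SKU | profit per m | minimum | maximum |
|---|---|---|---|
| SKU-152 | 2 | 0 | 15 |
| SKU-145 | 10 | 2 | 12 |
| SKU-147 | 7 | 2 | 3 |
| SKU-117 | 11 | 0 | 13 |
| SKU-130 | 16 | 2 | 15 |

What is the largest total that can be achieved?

Meeting every minimum uses 0+2+2+0+2 = 6 m, leaving 28.
Order the SKUs by profit per m: SKU-130 16 > SKU-117 11 > SKU-145 10 > SKU-147 7 > SKU-152 2.
SKU-130: +13 to 15 (cap) → 15 left.
Give SKU-117 13 more to hit its cap of 13 → 2 left.
SKU-145 has room for 10 more but only 2 remain, so it gets 4.
Total = 10×4 + 7×2 + 11×13 + 16×15 = 437.

437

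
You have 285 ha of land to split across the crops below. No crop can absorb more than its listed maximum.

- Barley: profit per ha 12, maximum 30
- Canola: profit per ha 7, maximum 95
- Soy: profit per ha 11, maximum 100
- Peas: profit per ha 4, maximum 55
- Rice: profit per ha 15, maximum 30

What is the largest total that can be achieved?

Highest profit per ha first: Rice 15 > Barley 12 > Soy 11 > Canola 7 > Peas 4.
Give Rice 30 to hit its cap of 30 — 255 left.
Barley: +30 to 30 (cap) — 225 left.
Give Soy 100 to hit its cap of 100 — 125 left.
Give Canola 95 to hit its cap of 95 — 30 left.
Peas: +30 (room for 55) → 30. Pool exhausted.
Total = 12×30 + 7×95 + 11×100 + 4×30 + 15×30 = 2695.

2695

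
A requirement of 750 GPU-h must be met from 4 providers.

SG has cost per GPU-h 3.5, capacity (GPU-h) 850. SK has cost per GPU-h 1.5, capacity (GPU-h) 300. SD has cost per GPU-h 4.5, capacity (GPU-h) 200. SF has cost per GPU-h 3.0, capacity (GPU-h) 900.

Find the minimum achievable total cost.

Cheapest first:
Take 300 from SK at 1.5 → need 450 more.
Take 450 from SF at 3.0 to finish.
SG, SD: unused.
Cost = 300×1.5 + 450×3.0 = 1800.

1800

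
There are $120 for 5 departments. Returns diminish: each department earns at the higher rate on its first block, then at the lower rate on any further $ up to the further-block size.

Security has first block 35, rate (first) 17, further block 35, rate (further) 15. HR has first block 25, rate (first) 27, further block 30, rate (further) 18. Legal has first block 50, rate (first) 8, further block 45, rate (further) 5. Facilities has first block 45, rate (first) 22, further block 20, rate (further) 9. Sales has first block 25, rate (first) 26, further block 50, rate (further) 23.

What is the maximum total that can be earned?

2915

Order all 10 blocks by rate: HR/tier1 27 > Sales/tier1 26 > Sales/tier2 23 > Facilities/tier1 22 > HR/tier2 18 > Security/tier1 17 > Security/tier2 15 > Facilities/tier2 9 > Legal/tier1 8 > Legal/tier2 5.
HR tier1 at 27: fill all 25 — 95 left.
Sales tier1 at 26: fill all 25 — 70 left.
Sales tier2 at 23: fill all 50 — 20 left.
20 remain; put them into Facilities tier1 at 22.
Total = 27×25 + 26×25 + 23×50 + 22×20 = 2915.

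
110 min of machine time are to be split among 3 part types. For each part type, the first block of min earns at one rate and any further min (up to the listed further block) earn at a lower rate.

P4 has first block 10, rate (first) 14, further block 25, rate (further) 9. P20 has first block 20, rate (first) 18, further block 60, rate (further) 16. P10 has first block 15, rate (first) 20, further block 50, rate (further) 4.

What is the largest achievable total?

1805

Rank every tier by rate: P10/T1 20 > P20/T1 18 > P20/T2 16 > P4/T1 14 > P4/T2 9 > P10/T2 4.
P10 T1 at 20: fill all 15 ; 95 left.
Fill P20 T1 block (20 at 18) ; 75 left.
P20/T2 (16): +60 ; 15 left.
P4 T1 at 14: fill all 10 ; 5 left.
5 remain; put them into P4 T2 at 9.
Total = 20×15 + 18×20 + 16×60 + 14×10 + 9×5 = 1805.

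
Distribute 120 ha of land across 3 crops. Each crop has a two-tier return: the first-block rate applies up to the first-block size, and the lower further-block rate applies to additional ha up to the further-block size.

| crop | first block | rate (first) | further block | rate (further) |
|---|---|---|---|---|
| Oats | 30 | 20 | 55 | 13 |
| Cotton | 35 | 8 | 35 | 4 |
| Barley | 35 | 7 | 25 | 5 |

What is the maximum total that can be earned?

1595

Order all 6 blocks by rate: Oats/tier1 20 > Oats/tier2 13 > Cotton/tier1 8 > Barley/tier1 7 > Barley/tier2 5 > Cotton/tier2 4.
Oats tier1 at 20: fill all 30 — 90 left.
Oats tier2 at 13: fill all 55 — 35 left.
Cotton tier1 at 8: fill all 35 — 0 left.
Total = 20×30 + 13×55 + 8×35 = 1595.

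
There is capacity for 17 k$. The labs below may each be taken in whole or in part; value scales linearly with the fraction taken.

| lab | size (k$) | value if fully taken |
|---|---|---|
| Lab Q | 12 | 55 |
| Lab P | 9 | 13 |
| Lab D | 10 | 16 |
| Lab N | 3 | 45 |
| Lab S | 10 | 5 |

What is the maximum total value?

Sort by value density: Lab N 45/3≈15, Lab Q 55/12≈4.58, Lab D 16/10≈1.6, Lab P 13/9≈1.44, Lab S 5/10≈0.5.
All 3 k$ of Lab N fit (value 45) — 14 remain.
Take all of Lab Q (12 k$, value 55) — 2 k$ left.
Fill the last 2 k$ with part of Lab D: 2/10 of it earns 3.2.
Total value = 103.2.

103.2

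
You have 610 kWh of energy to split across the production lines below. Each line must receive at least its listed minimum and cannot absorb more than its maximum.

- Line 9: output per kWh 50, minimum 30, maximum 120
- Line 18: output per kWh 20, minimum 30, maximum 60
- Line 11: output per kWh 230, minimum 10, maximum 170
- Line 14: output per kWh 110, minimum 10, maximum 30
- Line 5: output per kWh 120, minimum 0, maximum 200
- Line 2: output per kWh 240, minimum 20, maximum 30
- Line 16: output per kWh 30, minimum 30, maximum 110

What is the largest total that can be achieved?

81100

Meeting every minimum uses 30+30+10+10+0+20+30 = 130 kWh, leaving 480.
Order the production lines by output per kWh: Line 2 240 > Line 11 230 > Line 5 120 > Line 14 110 > Line 9 50 > Line 16 30 > Line 18 20.
Line 2: +10 to 30 (cap) ; 470 left.
Line 11: +160 to 170 (cap) ; 310 left.
Line 5 takes 200 more to reach its cap of 200 ; 110 left.
Line 14 takes 20 more to reach its cap of 30 ; 90 left.
Line 9: +90 to 120 (cap) ; 0 left.
Total = 50×120 + 20×30 + 230×170 + 110×30 + 120×200 + 240×30 + 30×30 = 81100.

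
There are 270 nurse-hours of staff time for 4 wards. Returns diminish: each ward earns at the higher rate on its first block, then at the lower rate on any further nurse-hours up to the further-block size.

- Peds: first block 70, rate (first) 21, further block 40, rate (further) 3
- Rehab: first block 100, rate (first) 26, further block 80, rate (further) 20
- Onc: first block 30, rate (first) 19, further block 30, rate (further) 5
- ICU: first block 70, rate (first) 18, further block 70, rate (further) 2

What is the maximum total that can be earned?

Treat each block as its own option and order by rate: Rehab/T1 26 > Peds/T1 21 > Rehab/T2 20 > Onc/T1 19 > ICU/T1 18 > Onc/T2 5 > Peds/T2 3 > ICU/T2 2.
Rehab T1 at 26: fill all 100 — 170 left.
Fill Peds T1 block (70 at 21) — 100 left.
Rehab/T2 (20): +80 — 20 left.
Onc/T1: +20 of 30 at 19; pool empty.
Total = 26×100 + 21×70 + 20×80 + 19×20 = 6050.

6050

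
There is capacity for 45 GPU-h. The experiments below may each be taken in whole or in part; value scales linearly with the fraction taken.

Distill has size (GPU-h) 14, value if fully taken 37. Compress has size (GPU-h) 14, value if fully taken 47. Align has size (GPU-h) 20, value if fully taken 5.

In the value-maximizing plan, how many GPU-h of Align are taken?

Sort by value density: Compress 47/14≈3.36, Distill 37/14≈2.64, Align 5/20≈0.25.
Compress: take in full, 14 GPU-h for value 47 → 31 left.
Distill: take in full, 14 GPU-h for value 37 → 17 left.
17 GPU-h left: a 17/20 share of Align gives 5×17/20 = 4.25.

17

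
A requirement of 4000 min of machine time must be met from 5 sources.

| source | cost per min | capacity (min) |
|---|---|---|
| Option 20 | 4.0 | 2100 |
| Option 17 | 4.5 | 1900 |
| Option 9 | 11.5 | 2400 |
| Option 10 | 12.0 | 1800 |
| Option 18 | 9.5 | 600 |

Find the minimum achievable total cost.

16950

Cheapest first:
Option 20 (4.0): use full 2100 → 1900 min to go.
Option 17 (4.5): use full 1900 → 0 min to go.
Option 18, Option 9, Option 10: unused.
Cost = 2100×4.0 + 1900×4.5 = 16950.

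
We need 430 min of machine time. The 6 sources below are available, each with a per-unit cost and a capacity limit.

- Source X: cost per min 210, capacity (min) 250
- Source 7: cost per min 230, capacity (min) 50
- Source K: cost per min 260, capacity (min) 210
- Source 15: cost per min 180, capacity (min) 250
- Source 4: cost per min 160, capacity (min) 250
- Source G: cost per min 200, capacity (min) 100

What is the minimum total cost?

Fill from the cheapest source first.
Source 4 at 160: take all 250 min — 180 still needed.
Source 15 (180): take the remaining 180 — done.
Source G, Source X, Source 7, Source K: unused.
Cost = 250×160 + 180×180 = 72400.

72400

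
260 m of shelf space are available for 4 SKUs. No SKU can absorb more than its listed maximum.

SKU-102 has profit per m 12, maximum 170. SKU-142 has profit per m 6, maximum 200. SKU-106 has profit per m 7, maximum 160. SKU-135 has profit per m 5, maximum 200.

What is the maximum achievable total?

2670

Highest profit per m first: SKU-102 12 > SKU-106 7 > SKU-142 6 > SKU-135 5.
Give SKU-102 170 to hit its cap of 170 — 90 left.
SKU-106 has room for 160 but only 90 remain, so it gets 90.
Total = 12×170 + 7×90 = 2670.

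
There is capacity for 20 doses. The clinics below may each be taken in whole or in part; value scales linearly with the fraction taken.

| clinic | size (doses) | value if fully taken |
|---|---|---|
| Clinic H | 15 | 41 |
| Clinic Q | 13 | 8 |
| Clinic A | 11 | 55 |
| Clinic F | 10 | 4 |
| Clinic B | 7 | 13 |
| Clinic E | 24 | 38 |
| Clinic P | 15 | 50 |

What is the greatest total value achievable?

Best value per unit of size first: Clinic A 55/11≈5, Clinic P 50/15≈3.33, Clinic H 41/15≈2.73, Clinic B 13/7≈1.86, Clinic E 38/24≈1.58, Clinic Q 8/13≈0.615, Clinic F 4/10≈0.4.
All 11 doses of Clinic A fit (value 55) — 9 remain.
Fill the last 9 doses with part of Clinic P: 9/15 of it earns 30.
Total value = 85.

85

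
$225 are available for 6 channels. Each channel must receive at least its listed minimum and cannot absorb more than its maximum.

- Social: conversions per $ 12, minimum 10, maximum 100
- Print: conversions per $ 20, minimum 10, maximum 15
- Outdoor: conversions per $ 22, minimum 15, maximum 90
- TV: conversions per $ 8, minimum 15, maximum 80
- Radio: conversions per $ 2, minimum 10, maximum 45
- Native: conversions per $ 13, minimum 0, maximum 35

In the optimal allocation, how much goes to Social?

60

Meeting every minimum uses 10+10+15+15+10+0 = 60 $, leaving 165.
Highest conversions per $ first: Outdoor 22 > Print 20 > Native 13 > Social 12 > TV 8 > Radio 2.
Give Outdoor 75 more to hit its cap of 90 ; 90 left.
Give Print 5 more to hit its cap of 15 ; 85 left.
Native takes 35 more to reach its cap of 35 ; 50 left.
Social: +50 (room for 90) → 60. Pool exhausted.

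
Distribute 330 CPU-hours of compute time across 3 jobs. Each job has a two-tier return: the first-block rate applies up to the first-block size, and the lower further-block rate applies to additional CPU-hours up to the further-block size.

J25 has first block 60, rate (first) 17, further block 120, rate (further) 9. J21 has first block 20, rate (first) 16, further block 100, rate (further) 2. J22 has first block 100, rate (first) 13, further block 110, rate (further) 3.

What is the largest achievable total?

3810

Order all 6 blocks by rate: J25/first 17 > J21/first 16 > J22/first 13 > J25/second 9 > J22/second 3 > J21/second 2.
Fill J25 first block (60 at 17) ; 270 left.
J21/first (16): +20 ; 250 left.
Fill J22 first block (100 at 13) ; 150 left.
J25/second (9): +120 ; 30 left.
J22/second: +30 of 110 at 3; pool empty.
Total = 17×60 + 16×20 + 13×100 + 9×120 + 3×30 = 3810.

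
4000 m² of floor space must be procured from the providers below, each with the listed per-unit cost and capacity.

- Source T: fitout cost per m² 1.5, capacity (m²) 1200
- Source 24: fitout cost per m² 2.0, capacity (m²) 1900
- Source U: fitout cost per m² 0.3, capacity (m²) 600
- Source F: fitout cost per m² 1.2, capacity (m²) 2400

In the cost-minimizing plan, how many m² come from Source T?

1000

Use providers in increasing cost order.
Source U at 0.3: take all 600 m² — 3400 still needed.
Source F at 1.2: take all 2400 m² — 1000 still needed.
Source T at 1.5: take 1000 of its 1200 — requirement met.
Source 24: unused.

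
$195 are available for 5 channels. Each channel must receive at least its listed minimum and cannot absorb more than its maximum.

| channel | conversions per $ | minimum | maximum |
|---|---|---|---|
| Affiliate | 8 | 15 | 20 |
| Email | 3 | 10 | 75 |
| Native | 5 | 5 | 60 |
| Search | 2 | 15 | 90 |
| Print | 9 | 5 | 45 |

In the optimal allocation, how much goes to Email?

55

Meeting every minimum uses 15+10+5+15+5 = 50 $, leaving 145.
Highest conversions per $ first: Print 9 > Affiliate 8 > Native 5 > Email 3 > Search 2.
Give Print 40 more to hit its cap of 45 ; 105 left.
Give Affiliate 5 more to hit its cap of 20 ; 100 left.
Native: +55 to 60 (cap) ; 45 left.
Email: +45 (room for 65) → 55. Pool exhausted.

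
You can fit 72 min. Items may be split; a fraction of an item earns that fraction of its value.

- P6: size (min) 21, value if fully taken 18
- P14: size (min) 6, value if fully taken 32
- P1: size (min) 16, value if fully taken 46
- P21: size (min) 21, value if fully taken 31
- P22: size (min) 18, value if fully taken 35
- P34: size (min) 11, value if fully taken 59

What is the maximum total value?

203

Sort by value density: P34 59/11≈5.36, P14 32/6≈5.33, P1 46/16≈2.88, P22 35/18≈1.94, P21 31/21≈1.48, P6 18/21≈0.857.
All 11 min of P34 fit (value 59) ; 61 remain.
P14: take in full, 6 min for value 32 ; 55 left.
Take all of P1 (16 min, value 46) ; 39 min left.
All 18 min of P22 fit (value 35) ; 21 remain.
Take all of P21 (21 min, value 31) ; 0 min left.
Total value = 203.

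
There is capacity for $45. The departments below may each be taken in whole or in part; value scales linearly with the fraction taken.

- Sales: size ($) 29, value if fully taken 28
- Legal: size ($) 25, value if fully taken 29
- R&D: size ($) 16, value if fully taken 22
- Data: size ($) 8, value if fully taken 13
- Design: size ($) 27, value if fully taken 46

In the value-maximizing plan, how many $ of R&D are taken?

10

Sort by value density: Design 46/27≈1.7, Data 13/8≈1.62, R&D 22/16≈1.38, Legal 29/25≈1.16, Sales 28/29≈0.966.
Take all of Design (27 $, value 46) — 18 $ left.
Data: take in full, 8 $ for value 13 — 10 left.
Only 10 $ remain; take 10/16 of R&D for value 22×10/16 = 13.75.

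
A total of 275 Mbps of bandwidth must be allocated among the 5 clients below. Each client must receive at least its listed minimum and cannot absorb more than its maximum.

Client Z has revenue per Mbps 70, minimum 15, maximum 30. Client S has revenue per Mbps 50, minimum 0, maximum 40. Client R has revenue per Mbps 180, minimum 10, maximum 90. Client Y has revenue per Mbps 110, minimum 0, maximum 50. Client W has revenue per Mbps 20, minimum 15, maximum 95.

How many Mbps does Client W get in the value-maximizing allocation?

Meeting every minimum uses 15+0+10+0+15 = 40 Mbps, leaving 235.
Order the clients by revenue per Mbps: Client R 180 > Client Y 110 > Client Z 70 > Client S 50 > Client W 20.
Client R: +80 to 90 (cap) → 155 left.
Client Y: +50 to 50 (cap) → 105 left.
Client Z takes 15 more to reach its cap of 30 → 90 left.
Give Client S 40 more to hit its cap of 40 → 50 left.
Client W has room for 80 more but only 50 remain, so it gets 65.

65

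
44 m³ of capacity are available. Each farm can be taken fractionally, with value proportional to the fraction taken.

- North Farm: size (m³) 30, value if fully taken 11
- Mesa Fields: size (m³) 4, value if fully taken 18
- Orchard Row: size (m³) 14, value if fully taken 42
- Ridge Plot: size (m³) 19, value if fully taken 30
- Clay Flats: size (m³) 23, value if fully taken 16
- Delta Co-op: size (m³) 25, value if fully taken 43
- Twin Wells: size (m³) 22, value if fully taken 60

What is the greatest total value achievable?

126.88

Sort by value density: Mesa Fields 18/4≈4.5, Orchard Row 42/14≈3, Twin Wells 60/22≈2.73, Delta Co-op 43/25≈1.72, Ridge Plot 30/19≈1.58, Clay Flats 16/23≈0.696, North Farm 11/30≈0.367.
Take all of Mesa Fields (4 m³, value 18) → 40 m³ left.
All 14 m³ of Orchard Row fit (value 42) → 26 remain.
All 22 m³ of Twin Wells fit (value 60) → 4 remain.
Only 4 m³ remain; take 4/25 of Delta Co-op for value 43×4/25 = 6.88.
Total value = 126.88.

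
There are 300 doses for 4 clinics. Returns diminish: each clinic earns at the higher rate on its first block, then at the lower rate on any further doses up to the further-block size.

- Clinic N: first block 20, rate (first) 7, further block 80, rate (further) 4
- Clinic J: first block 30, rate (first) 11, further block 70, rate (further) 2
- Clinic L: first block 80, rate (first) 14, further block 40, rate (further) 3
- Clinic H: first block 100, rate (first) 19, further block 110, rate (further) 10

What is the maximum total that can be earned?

4250

Order all 8 blocks by rate: Clinic H/first 19 > Clinic L/first 14 > Clinic J/first 11 > Clinic H/second 10 > Clinic N/first 7 > Clinic N/second 4 > Clinic L/second 3 > Clinic J/second 2.
Clinic H first at 19: fill all 100 — 200 left.
Clinic L first at 14: fill all 80 — 120 left.
Clinic J first at 11: fill all 30 — 90 left.
90 remain; put them into Clinic H second at 10.
Total = 19×100 + 14×80 + 11×30 + 10×90 = 4250.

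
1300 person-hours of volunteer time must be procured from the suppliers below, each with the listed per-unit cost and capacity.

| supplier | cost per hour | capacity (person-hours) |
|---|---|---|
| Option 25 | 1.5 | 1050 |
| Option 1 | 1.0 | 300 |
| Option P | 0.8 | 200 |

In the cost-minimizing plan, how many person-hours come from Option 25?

Use suppliers in increasing cost order.
Option P (0.8): use full 200 ; 1100 person-hours to go.
Option 1 (1.0): use full 300 ; 800 person-hours to go.
Take 800 from Option 25 at 1.5 to finish.

800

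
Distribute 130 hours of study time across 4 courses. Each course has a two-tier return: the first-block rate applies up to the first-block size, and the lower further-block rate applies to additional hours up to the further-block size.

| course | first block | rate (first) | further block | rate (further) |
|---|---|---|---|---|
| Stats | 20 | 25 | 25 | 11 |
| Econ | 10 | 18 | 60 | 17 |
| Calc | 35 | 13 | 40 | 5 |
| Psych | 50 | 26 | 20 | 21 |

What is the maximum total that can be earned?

Treat each block as its own option and order by rate: Psych/T1 26 > Stats/T1 25 > Psych/T2 21 > Econ/T1 18 > Econ/T2 17 > Calc/T1 13 > Stats/T2 11 > Calc/T2 5.
Psych/T1 (26): +50 → 80 left.
Stats/T1 (25): +20 → 60 left.
Fill Psych T2 block (20 at 21) → 40 left.
Fill Econ T1 block (10 at 18) → 30 left.
30 remain; put them into Econ T2 at 17.
Total = 26×50 + 25×20 + 21×20 + 18×10 + 17×30 = 2910.

2910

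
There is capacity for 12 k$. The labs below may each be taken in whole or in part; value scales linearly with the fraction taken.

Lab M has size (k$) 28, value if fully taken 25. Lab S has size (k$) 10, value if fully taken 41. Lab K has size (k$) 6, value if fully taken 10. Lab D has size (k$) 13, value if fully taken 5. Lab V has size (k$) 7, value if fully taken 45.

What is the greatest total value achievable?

65.5

Sort by value density: Lab V 45/7≈6.43, Lab S 41/10≈4.1, Lab K 10/6≈1.67, Lab M 25/28≈0.893, Lab D 5/13≈0.385.
Lab V: take in full, 7 k$ for value 45 ; 5 left.
Only 5 k$ remain; take 5/10 of Lab S for value 41×5/10 = 20.5.
Total value = 65.5.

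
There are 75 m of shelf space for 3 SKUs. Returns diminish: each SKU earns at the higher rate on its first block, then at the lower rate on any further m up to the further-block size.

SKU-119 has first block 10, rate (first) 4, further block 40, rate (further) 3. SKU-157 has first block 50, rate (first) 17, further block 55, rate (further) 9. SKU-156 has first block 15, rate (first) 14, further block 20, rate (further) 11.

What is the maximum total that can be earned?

Treat each block as its own option and order by rate: SKU-157/first 17 > SKU-156/first 14 > SKU-156/second 11 > SKU-157/second 9 > SKU-119/first 4 > SKU-119/second 3.
SKU-157 first at 17: fill all 50 ; 25 left.
Fill SKU-156 first block (15 at 14) ; 10 left.
10 remain; put them into SKU-156 second at 11.
Total = 17×50 + 14×15 + 11×10 = 1170.

1170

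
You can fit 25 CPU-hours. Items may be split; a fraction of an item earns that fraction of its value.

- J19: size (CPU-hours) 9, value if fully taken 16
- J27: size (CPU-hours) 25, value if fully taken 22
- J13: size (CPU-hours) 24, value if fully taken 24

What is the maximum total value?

32

Sort by value density: J19 16/9≈1.78, J13 24/24≈1, J27 22/25≈0.88.
J19: take in full, 9 CPU-hours for value 16 ; 16 left.
Only 16 CPU-hours remain; take 16/24 of J13 for value 24×16/24 = 16.
Total value = 32.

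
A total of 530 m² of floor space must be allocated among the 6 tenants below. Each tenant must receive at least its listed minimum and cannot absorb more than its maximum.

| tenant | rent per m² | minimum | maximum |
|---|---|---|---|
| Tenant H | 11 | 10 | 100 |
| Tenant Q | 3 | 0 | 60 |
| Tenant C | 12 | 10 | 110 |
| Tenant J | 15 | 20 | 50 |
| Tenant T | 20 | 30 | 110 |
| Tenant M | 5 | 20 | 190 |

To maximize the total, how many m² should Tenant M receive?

160

Meeting every minimum uses 10+0+10+20+30+20 = 90 m², leaving 440.
Highest rent per m² first: Tenant T 20 > Tenant J 15 > Tenant C 12 > Tenant H 11 > Tenant M 5 > Tenant Q 3.
Tenant T: +80 to 110 (cap) ; 360 left.
Tenant J: +30 to 50 (cap) ; 330 left.
Give Tenant C 100 more to hit its cap of 110 ; 230 left.
Give Tenant H 90 more to hit its cap of 100 ; 140 left.
Tenant M has room for 170 more but only 140 remain, so it gets 160.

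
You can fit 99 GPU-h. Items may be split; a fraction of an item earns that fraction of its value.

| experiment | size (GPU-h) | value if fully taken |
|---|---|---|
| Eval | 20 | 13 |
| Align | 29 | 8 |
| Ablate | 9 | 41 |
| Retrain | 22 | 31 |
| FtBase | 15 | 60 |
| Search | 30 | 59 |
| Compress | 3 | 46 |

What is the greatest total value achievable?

250

Best value per unit of size first: Compress 46/3≈15.3, Ablate 41/9≈4.56, FtBase 60/15≈4, Search 59/30≈1.97, Retrain 31/22≈1.41, Eval 13/20≈0.65, Align 8/29≈0.276.
Take all of Compress (3 GPU-h, value 46) — 96 GPU-h left.
All 9 GPU-h of Ablate fit (value 41) — 87 remain.
Take all of FtBase (15 GPU-h, value 60) — 72 GPU-h left.
Search: take in full, 30 GPU-h for value 59 — 42 left.
Retrain: take in full, 22 GPU-h for value 31 — 20 left.
Eval: take in full, 20 GPU-h for value 13 — 0 left.
Total value = 250.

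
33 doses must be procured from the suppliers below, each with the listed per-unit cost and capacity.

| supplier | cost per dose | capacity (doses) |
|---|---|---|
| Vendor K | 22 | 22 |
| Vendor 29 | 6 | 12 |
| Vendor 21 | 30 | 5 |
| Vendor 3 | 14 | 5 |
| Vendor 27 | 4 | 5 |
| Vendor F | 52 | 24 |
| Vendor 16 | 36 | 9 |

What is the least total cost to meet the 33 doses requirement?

404

Fill from the cheapest supplier first.
Take 5 from Vendor 27 at 4 → need 28 more.
Vendor 29 (6): use full 12 → 16 doses to go.
Vendor 3 (14): use full 5 → 11 doses to go.
Vendor K (22): take the remaining 11 → done.
Vendor 21, Vendor 16, Vendor F: unused.
Cost = 5×4 + 12×6 + 5×14 + 11×22 = 404.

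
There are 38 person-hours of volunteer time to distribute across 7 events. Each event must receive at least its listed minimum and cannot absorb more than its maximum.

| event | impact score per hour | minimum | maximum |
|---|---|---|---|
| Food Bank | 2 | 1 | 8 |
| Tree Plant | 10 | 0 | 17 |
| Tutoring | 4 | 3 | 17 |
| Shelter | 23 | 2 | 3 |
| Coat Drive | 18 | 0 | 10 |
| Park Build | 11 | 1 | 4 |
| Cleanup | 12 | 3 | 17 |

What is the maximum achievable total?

511

Meeting every minimum uses 1+0+3+2+0+1+3 = 10 person-hours, leaving 28.
Order the events by impact score per hour: Shelter 23 > Coat Drive 18 > Cleanup 12 > Park Build 11 > Tree Plant 10 > Tutoring 4 > Food Bank 2.
Shelter takes 1 more to reach its cap of 3 → 27 left.
Coat Drive: +10 to 10 (cap) → 17 left.
Cleanup: +14 to 17 (cap) → 3 left.
Give Park Build 3 more to hit its cap of 4 → 0 left.
Total = 2×1 + 4×3 + 23×3 + 18×10 + 11×4 + 12×17 = 511.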